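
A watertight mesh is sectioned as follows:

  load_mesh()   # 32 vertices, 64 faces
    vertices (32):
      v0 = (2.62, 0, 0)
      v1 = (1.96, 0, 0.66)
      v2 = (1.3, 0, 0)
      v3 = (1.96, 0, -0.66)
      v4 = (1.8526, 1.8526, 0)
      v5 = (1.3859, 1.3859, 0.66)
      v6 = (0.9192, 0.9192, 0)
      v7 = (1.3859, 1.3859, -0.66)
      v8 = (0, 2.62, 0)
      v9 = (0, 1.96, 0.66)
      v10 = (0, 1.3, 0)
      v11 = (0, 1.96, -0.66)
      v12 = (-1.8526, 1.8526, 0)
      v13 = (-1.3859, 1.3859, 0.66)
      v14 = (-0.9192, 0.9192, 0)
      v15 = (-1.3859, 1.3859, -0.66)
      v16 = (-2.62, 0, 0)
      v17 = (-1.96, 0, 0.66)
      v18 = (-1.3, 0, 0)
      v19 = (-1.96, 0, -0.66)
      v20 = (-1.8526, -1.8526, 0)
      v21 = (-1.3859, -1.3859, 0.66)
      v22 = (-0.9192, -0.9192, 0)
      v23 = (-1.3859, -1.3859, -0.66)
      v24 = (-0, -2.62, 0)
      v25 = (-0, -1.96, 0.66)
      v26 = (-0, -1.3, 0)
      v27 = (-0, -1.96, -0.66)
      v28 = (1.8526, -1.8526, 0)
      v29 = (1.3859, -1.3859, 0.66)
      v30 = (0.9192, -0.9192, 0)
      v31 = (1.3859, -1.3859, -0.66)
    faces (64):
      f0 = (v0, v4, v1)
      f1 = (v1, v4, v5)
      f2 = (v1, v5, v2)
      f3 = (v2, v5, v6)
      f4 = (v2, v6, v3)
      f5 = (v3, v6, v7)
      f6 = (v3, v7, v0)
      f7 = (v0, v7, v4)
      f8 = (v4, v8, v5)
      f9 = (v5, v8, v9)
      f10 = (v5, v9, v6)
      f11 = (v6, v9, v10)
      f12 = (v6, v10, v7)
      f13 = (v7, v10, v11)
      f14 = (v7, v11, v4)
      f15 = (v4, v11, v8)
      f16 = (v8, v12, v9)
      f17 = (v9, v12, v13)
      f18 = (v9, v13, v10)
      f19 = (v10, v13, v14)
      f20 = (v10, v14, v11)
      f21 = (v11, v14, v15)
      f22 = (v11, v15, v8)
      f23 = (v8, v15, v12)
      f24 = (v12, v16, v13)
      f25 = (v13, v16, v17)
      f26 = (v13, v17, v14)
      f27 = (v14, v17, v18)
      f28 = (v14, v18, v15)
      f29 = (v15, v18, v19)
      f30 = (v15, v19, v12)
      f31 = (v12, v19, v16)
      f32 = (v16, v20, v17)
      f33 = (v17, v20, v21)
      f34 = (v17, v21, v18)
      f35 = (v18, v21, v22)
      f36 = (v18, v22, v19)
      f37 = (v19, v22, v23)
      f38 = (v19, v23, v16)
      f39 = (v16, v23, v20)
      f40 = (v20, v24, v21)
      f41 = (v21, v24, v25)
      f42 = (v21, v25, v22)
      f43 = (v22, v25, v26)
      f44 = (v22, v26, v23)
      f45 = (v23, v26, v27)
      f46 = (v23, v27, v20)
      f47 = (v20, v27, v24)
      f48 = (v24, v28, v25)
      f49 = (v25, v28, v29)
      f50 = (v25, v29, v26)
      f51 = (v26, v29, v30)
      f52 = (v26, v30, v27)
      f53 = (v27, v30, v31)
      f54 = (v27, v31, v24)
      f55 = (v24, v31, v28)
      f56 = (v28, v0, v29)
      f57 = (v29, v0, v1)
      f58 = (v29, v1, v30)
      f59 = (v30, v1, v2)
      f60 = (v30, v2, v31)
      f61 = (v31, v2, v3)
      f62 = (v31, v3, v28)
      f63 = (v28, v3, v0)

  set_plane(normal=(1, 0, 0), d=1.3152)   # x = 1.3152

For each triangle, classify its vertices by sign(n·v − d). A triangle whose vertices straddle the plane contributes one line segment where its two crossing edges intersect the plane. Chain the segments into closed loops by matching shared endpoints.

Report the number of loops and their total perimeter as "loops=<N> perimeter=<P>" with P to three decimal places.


Straddling triangles (22 of 64):
  (v1,v5,v2) [++-] → (1.3152, 0.245235, 0.116787)–(1.3152, 0, 0.0152)  len=0.2654
  (v2,v5,v6) [-+-] → (1.3152, 0.245235, 0.116787)–(1.3152, 1.3152, 0.560017)  len=1.1581
  (v2,v6,v3) [--+] → (1.3152, 0.569466, -0.251115)–(1.3152, 0, -0.0152)  len=0.6164
  (v3,v6,v7) [+-+] → (1.3152, 0.569466, -0.251115)–(1.3152, 1.3152, -0.560017)  len=0.8072
  (v4,v8,v5) [+-+] → (1.3152, 2.07521, 0)–(1.3152, 1.44886, 0.626331)  len=0.8858
  (v5,v8,v9) [+--] → (1.3152, 1.44886, 0.626331)–(1.3152, 1.41519, 0.66)  len=0.0476
  (v5,v9,v6) [+--] → (1.3152, 1.41519, 0.66)–(1.3152, 1.3152, 0.560017)  len=0.1414
  (v6,v10,v7) [--+] → (1.3152, 1.38152, -0.626331)–(1.3152, 1.3152, -0.560017)  len=0.0938
  (v7,v10,v11) [+--] → (1.3152, 1.38152, -0.626331)–(1.3152, 1.41519, -0.66)  len=0.0476
  (v7,v11,v4) [+-+] → (1.3152, 1.41519, -0.66)–(1.3152, 1.88375, -0.191452)  len=0.6626
  (v4,v11,v8) [+--] → (1.3152, 1.88375, -0.191452)–(1.3152, 2.07521, 0)  len=0.2708
  (v24,v28,v25) [-+-] → (1.3152, -2.07521, 0)–(1.3152, -1.88375, 0.191452)  len=0.2708
  (v25,v28,v29) [-++] → (1.3152, -1.88375, 0.191452)–(1.3152, -1.41519, 0.66)  len=0.6626
  (v25,v29,v26) [-+-] → (1.3152, -1.41519, 0.66)–(1.3152, -1.38152, 0.626331)  len=0.0476
  (v26,v29,v30) [-+-] → (1.3152, -1.38152, 0.626331)–(1.3152, -1.3152, 0.560017)  len=0.0938
  (v27,v30,v31) [--+] → (1.3152, -1.3152, -0.560017)–(1.3152, -1.41519, -0.66)  len=0.1414
  (v27,v31,v24) [-+-] → (1.3152, -1.41519, -0.66)–(1.3152, -1.44886, -0.626331)  len=0.0476
  (v24,v31,v28) [-++] → (1.3152, -1.44886, -0.626331)–(1.3152, -2.07521, 0)  len=0.8858
  (v29,v1,v30) [++-] → (1.3152, -0.569466, 0.251115)–(1.3152, -1.3152, 0.560017)  len=0.8072
  (v30,v1,v2) [-+-] → (1.3152, -0.569466, 0.251115)–(1.3152, 0, 0.0152)  len=0.6164
  (v30,v2,v31) [--+] → (1.3152, -0.245235, -0.116787)–(1.3152, -1.3152, -0.560017)  len=1.1581
  (v31,v2,v3) [+-+] → (1.3152, -0.245235, -0.116787)–(1.3152, 0, -0.0152)  len=0.2654

Chained into 1 loop(s):
  loop 1: 22 segments, perimeter = 9.9935
Total perimeter = 9.993

loops=1 perimeter=9.993


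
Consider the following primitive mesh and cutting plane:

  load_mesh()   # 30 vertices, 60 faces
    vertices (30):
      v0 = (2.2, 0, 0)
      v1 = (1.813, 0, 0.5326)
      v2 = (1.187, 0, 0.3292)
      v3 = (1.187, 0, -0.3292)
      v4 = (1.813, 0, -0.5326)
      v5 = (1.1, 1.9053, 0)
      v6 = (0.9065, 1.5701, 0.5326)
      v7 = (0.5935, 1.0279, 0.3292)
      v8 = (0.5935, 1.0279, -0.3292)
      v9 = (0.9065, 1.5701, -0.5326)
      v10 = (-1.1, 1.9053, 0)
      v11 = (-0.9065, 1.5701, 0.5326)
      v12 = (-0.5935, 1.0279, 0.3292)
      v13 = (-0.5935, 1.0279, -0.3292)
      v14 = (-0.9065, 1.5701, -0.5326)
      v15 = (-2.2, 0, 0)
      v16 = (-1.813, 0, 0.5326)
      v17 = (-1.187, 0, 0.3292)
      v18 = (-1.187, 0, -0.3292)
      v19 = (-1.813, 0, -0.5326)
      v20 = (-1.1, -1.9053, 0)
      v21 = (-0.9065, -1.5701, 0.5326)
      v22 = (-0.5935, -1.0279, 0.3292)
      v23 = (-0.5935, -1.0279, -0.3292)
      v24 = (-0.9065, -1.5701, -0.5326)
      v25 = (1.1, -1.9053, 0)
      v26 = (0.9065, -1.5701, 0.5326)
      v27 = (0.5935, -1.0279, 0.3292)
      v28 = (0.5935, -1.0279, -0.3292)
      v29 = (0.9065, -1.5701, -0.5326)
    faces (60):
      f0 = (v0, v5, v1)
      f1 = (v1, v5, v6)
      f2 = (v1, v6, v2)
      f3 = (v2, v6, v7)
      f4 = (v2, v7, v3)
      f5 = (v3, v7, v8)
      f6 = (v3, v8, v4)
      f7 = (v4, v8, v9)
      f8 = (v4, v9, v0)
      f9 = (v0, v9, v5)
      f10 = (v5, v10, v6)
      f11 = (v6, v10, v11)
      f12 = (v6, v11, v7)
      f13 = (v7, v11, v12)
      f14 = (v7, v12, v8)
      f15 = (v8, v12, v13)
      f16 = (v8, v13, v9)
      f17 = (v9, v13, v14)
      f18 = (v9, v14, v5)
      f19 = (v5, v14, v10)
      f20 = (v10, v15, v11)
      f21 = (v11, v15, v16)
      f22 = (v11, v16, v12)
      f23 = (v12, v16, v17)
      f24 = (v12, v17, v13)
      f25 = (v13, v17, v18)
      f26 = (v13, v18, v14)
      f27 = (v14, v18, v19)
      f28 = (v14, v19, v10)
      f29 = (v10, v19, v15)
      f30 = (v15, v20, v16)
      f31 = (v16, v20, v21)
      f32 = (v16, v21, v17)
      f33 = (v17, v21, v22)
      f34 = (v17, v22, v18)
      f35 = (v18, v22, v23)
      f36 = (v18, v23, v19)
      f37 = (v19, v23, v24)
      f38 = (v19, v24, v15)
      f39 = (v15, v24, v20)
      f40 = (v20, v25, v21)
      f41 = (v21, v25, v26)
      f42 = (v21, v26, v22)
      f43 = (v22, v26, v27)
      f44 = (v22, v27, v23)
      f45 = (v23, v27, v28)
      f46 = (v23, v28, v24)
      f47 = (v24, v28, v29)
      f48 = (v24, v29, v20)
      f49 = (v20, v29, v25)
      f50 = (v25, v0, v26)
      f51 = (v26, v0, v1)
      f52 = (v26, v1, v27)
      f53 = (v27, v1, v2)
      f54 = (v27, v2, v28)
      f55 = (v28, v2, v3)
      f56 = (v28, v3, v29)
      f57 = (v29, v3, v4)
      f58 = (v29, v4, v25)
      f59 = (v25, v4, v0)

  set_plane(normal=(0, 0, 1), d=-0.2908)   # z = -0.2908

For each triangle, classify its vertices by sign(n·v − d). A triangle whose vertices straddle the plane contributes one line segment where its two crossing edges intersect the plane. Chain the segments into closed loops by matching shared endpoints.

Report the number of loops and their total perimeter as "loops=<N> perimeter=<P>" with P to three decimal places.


loops=2 perimeter=19.054

Straddling triangles (24 of 60):
  (v2,v7,v3) [++-] → (1.15239, 0.0599504, -0.2908)–(1.187, 0, -0.2908)  len=0.0692
  (v3,v7,v8) [-+-] → (1.15239, 0.0599504, -0.2908)–(0.5935, 1.0279, -0.2908)  len=1.1177
  (v4,v9,v0) [--+] → (1.49375, 0.857276, -0.2908)–(1.9887, 0, -0.2908)  len=0.9899
  (v0,v9,v5) [+-+] → (1.49375, 0.857276, -0.2908)–(0.994349, 1.72228, -0.2908)  len=0.9988
  (v7,v12,v8) [++-] → (0.52427, 1.0279, -0.2908)–(0.5935, 1.0279, -0.2908)  len=0.0692
  (v8,v12,v13) [-+-] → (0.52427, 1.0279, -0.2908)–(-0.5935, 1.0279, -0.2908)  len=1.1178
  (v9,v14,v5) [--+] → (0.00444949, 1.72228, -0.2908)–(0.994349, 1.72228, -0.2908)  len=0.9899
  (v5,v14,v10) [+-+] → (0.00444949, 1.72228, -0.2908)–(-0.994349, 1.72228, -0.2908)  len=0.9988
  (v12,v17,v13) [++-] → (-0.628115, 0.96795, -0.2908)–(-0.5935, 1.0279, -0.2908)  len=0.0692
  (v13,v17,v18) [-+-] → (-0.628115, 0.96795, -0.2908)–(-1.187, 0, -0.2908)  len=1.1177
  (v14,v19,v10) [--+] → (-1.4893, 0.865005, -0.2908)–(-0.994349, 1.72228, -0.2908)  len=0.9899
  (v10,v19,v15) [+-+] → (-1.4893, 0.865005, -0.2908)–(-1.9887, 0, -0.2908)  len=0.9988
  (v17,v22,v18) [++-] → (-1.15239, -0.0599504, -0.2908)–(-1.187, 0, -0.2908)  len=0.0692
  (v18,v22,v23) [-+-] → (-1.15239, -0.0599504, -0.2908)–(-0.5935, -1.0279, -0.2908)  len=1.1177
  (v19,v24,v15) [--+] → (-1.49375, -0.857276, -0.2908)–(-1.9887, 0, -0.2908)  len=0.9899
  (v15,v24,v20) [+-+] → (-1.49375, -0.857276, -0.2908)–(-0.994349, -1.72228, -0.2908)  len=0.9988
  (v22,v27,v23) [++-] → (-0.52427, -1.0279, -0.2908)–(-0.5935, -1.0279, -0.2908)  len=0.0692
  (v23,v27,v28) [-+-] → (-0.52427, -1.0279, -0.2908)–(0.5935, -1.0279, -0.2908)  len=1.1178
  (v24,v29,v20) [--+] → (-0.00444949, -1.72228, -0.2908)–(-0.994349, -1.72228, -0.2908)  len=0.9899
  (v20,v29,v25) [+-+] → (-0.00444949, -1.72228, -0.2908)–(0.994349, -1.72228, -0.2908)  len=0.9988
  (v27,v2,v28) [++-] → (0.628115, -0.96795, -0.2908)–(0.5935, -1.0279, -0.2908)  len=0.0692
  (v28,v2,v3) [-+-] → (0.628115, -0.96795, -0.2908)–(1.187, 0, -0.2908)  len=1.1177
  (v29,v4,v25) [--+] → (1.4893, -0.865005, -0.2908)–(0.994349, -1.72228, -0.2908)  len=0.9899
  (v25,v4,v0) [+-+] → (1.4893, -0.865005, -0.2908)–(1.9887, 0, -0.2908)  len=0.9988

Chained into 2 loop(s):
  loop 1: 12 segments, perimeter = 7.1218
  loop 2: 12 segments, perimeter = 11.9322
Total perimeter = 19.054


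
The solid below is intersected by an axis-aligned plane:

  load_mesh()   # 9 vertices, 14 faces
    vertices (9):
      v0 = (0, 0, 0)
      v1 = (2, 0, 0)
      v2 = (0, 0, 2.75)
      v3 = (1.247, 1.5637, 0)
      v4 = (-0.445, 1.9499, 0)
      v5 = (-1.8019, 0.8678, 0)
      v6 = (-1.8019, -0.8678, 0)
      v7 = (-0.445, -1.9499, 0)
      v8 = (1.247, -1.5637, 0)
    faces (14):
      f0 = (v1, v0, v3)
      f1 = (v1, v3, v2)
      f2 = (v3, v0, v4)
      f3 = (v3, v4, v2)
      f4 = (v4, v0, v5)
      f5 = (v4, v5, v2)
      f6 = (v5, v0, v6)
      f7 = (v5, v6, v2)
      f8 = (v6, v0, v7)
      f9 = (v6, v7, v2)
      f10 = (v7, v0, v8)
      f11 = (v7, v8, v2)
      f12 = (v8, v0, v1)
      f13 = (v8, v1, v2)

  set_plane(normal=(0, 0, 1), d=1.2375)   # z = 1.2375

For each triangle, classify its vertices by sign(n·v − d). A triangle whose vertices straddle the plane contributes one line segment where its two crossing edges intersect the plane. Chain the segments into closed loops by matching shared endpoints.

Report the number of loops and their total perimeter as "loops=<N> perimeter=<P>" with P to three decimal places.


Straddling triangles (7 of 14):
  (v1,v3,v2) [--+] → (0.68585, 0.860035, 1.2375)–(1.1, 0, 1.2375)  len=0.9546
  (v3,v4,v2) [--+] → (-0.24475, 1.07245, 1.2375)–(0.68585, 0.860035, 1.2375)  len=0.9545
  (v4,v5,v2) [--+] → (-0.991045, 0.47729, 1.2375)–(-0.24475, 1.07244, 1.2375)  len=0.9545
  (v5,v6,v2) [--+] → (-0.991045, -0.47729, 1.2375)–(-0.991045, 0.47729, 1.2375)  len=0.9546
  (v6,v7,v2) [--+] → (-0.24475, -1.07245, 1.2375)–(-0.991045, -0.47729, 1.2375)  len=0.9545
  (v7,v8,v2) [--+] → (0.68585, -0.860035, 1.2375)–(-0.24475, -1.07244, 1.2375)  len=0.9545
  (v8,v1,v2) [--+] → (1.1, 0, 1.2375)–(0.68585, -0.860035, 1.2375)  len=0.9546

Chained into 1 loop(s):
  loop 1: 7 segments, perimeter = 6.6819
Total perimeter = 6.682

loops=1 perimeter=6.682


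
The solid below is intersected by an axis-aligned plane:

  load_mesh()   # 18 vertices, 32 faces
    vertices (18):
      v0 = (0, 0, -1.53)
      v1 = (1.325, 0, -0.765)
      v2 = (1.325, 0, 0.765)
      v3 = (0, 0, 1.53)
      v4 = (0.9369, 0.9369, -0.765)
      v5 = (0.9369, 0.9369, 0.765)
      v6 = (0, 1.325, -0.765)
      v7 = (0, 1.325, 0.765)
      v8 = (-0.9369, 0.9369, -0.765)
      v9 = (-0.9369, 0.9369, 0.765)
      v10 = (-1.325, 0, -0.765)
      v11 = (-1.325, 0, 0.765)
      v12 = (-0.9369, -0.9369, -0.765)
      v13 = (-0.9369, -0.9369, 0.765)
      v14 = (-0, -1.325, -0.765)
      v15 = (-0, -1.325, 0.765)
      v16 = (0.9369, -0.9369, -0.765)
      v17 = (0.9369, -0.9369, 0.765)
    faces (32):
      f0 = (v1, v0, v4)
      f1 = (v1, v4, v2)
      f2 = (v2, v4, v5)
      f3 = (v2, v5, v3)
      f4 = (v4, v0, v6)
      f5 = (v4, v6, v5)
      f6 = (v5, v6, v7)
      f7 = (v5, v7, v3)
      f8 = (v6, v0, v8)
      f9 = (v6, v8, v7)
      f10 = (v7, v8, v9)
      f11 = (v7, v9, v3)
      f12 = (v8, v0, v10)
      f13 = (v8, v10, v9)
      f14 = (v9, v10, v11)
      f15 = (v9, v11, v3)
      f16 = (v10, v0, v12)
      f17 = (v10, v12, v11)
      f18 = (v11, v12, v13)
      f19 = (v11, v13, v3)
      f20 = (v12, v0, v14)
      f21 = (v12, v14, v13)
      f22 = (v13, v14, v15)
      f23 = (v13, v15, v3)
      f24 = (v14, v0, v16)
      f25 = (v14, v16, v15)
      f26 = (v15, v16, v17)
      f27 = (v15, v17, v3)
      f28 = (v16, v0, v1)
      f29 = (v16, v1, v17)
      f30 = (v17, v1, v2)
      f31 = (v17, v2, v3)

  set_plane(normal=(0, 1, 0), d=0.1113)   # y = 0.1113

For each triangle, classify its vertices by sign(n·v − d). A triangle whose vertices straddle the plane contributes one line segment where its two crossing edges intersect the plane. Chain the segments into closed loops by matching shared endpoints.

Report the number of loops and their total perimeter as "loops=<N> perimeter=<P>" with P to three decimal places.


loops=1 perimeter=8.911

Straddling triangles (12 of 32):
  (v1,v0,v4) [--+] → (0.1113, 0.1113, -1.43912)–(1.2789, 0.1113, -0.765)  len=1.3482
  (v1,v4,v2) [-+-] → (1.2789, 0.1113, -0.765)–(1.2789, 0.1113, 0.583242)  len=1.3482
  (v2,v4,v5) [-++] → (1.2789, 0.1113, 0.583242)–(1.2789, 0.1113, 0.765)  len=0.1818
  (v2,v5,v3) [-+-] → (1.2789, 0.1113, 0.765)–(0.1113, 0.1113, 1.43912)  len=1.3482
  (v4,v0,v6) [+-+] → (0.1113, 0.1113, -1.43912)–(0, 0.1113, -1.46574)  len=0.1144
  (v5,v7,v3) [++-] → (0, 0.1113, 1.46574)–(0.1113, 0.1113, 1.43912)  len=0.1144
  (v6,v0,v8) [+-+] → (0, 0.1113, -1.46574)–(-0.1113, 0.1113, -1.43912)  len=0.1144
  (v7,v9,v3) [++-] → (-0.1113, 0.1113, 1.43912)–(0, 0.1113, 1.46574)  len=0.1144
  (v8,v0,v10) [+--] → (-0.1113, 0.1113, -1.43912)–(-1.2789, 0.1113, -0.765)  len=1.3482
  (v8,v10,v9) [+-+] → (-1.2789, 0.1113, -0.765)–(-1.2789, 0.1113, -0.583242)  len=0.1818
  (v9,v10,v11) [+--] → (-1.2789, 0.1113, -0.583242)–(-1.2789, 0.1113, 0.765)  len=1.3482
  (v9,v11,v3) [+--] → (-1.2789, 0.1113, 0.765)–(-0.1113, 0.1113, 1.43912)  len=1.3482

Chained into 1 loop(s):
  loop 1: 12 segments, perimeter = 8.9107
Total perimeter = 8.911


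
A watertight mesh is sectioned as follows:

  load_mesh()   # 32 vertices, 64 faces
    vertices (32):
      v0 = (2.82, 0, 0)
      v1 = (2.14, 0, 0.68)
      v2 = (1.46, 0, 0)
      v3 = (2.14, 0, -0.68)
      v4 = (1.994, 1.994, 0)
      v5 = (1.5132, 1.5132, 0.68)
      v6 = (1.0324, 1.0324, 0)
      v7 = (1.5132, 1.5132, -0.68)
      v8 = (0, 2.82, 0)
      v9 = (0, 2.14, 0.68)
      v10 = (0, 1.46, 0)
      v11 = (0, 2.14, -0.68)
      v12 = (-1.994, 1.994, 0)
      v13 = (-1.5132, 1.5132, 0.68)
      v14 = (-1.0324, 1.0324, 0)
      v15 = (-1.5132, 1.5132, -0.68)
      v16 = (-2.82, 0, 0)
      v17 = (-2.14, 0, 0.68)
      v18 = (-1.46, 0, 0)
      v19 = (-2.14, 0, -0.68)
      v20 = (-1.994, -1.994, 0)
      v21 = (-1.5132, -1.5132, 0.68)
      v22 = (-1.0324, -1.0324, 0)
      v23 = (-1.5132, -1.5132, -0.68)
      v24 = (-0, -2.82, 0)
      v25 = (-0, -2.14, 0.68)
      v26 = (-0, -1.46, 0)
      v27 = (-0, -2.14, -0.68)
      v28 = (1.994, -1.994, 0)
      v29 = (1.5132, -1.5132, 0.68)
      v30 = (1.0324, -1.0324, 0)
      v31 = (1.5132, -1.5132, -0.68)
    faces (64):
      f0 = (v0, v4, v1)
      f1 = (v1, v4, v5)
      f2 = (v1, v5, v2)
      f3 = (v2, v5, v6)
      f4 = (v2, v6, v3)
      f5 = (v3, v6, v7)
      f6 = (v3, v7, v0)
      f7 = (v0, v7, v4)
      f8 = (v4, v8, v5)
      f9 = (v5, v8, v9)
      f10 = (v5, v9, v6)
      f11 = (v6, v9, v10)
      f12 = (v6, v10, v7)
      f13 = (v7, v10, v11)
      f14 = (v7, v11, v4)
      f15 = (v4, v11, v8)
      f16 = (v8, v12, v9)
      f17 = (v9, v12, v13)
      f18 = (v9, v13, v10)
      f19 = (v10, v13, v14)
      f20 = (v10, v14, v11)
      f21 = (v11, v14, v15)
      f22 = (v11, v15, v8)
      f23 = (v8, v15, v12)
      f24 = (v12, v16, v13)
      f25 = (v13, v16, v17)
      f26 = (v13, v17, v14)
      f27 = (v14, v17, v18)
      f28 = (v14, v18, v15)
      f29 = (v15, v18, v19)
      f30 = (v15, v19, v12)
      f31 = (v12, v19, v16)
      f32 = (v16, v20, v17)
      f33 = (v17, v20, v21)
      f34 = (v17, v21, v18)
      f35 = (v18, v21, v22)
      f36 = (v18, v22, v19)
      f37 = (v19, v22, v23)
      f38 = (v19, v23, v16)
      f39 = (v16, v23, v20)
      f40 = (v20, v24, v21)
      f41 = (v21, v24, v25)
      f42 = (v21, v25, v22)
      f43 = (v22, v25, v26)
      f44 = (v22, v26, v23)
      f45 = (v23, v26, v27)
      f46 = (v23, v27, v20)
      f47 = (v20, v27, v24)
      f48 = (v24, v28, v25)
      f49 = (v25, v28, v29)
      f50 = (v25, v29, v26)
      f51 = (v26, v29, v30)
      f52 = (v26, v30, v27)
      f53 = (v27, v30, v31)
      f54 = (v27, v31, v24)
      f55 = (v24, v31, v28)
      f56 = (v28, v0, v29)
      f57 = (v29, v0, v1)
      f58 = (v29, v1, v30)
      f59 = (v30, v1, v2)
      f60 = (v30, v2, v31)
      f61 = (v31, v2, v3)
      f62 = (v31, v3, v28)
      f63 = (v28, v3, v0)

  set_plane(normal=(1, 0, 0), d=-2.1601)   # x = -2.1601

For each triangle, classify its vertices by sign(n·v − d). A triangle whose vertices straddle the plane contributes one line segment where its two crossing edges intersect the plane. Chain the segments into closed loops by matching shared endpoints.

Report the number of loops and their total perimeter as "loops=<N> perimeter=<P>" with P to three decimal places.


loops=1 perimeter=6.897

Straddling triangles (6 of 64):
  (v12,v16,v13) [+-+] → (-2.1601, 1.59303, 0)–(-2.1601, 0.764127, 0.343382)  len=0.8972
  (v13,v16,v17) [+-+] → (-2.1601, 0.764127, 0.343382)–(-2.1601, 0, 0.6599)  len=0.8271
  (v12,v19,v16) [++-] → (-2.1601, 0, -0.6599)–(-2.1601, 1.59303, 0)  len=1.7243
  (v16,v20,v17) [-++] → (-2.1601, -1.59303, 0)–(-2.1601, 0, 0.6599)  len=1.7243
  (v19,v23,v16) [++-] → (-2.1601, -0.764127, -0.343382)–(-2.1601, 0, -0.6599)  len=0.8271
  (v16,v23,v20) [-++] → (-2.1601, -0.764127, -0.343382)–(-2.1601, -1.59303, 0)  len=0.8972

Chained into 1 loop(s):
  loop 1: 6 segments, perimeter = 6.8972
Total perimeter = 6.897


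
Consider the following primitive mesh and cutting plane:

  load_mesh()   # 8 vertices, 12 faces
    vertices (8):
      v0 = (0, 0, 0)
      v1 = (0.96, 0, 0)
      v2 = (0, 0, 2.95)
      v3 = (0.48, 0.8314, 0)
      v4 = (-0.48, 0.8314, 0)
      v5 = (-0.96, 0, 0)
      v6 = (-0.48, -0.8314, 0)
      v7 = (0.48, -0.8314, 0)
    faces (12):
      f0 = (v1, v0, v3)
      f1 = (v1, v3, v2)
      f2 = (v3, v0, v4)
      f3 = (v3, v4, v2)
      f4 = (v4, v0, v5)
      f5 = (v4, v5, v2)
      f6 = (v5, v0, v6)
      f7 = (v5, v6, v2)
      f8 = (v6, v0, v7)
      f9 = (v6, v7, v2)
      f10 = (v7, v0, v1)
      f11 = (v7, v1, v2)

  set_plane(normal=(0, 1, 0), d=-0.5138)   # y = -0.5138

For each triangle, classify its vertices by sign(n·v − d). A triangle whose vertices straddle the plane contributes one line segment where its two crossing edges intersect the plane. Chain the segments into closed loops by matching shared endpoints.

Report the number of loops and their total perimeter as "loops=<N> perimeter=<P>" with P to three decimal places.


loops=1 perimeter=4.290

Straddling triangles (6 of 12):
  (v5,v0,v6) [++-] → (-0.296637, -0.5138, 0)–(-0.663363, -0.5138, 0)  len=0.3667
  (v5,v6,v2) [+-+] → (-0.663363, -0.5138, 0)–(-0.296637, -0.5138, 1.12692)  len=1.1851
  (v6,v0,v7) [-+-] → (-0.296637, -0.5138, 0)–(0.296637, -0.5138, 0)  len=0.5933
  (v6,v7,v2) [--+] → (0.296637, -0.5138, 1.12692)–(-0.296637, -0.5138, 1.12692)  len=0.5933
  (v7,v0,v1) [-++] → (0.296637, -0.5138, 0)–(0.663363, -0.5138, 0)  len=0.3667
  (v7,v1,v2) [-++] → (0.663363, -0.5138, 0)–(0.296637, -0.5138, 1.12692)  len=1.1851

Chained into 1 loop(s):
  loop 1: 6 segments, perimeter = 4.2902
Total perimeter = 4.290


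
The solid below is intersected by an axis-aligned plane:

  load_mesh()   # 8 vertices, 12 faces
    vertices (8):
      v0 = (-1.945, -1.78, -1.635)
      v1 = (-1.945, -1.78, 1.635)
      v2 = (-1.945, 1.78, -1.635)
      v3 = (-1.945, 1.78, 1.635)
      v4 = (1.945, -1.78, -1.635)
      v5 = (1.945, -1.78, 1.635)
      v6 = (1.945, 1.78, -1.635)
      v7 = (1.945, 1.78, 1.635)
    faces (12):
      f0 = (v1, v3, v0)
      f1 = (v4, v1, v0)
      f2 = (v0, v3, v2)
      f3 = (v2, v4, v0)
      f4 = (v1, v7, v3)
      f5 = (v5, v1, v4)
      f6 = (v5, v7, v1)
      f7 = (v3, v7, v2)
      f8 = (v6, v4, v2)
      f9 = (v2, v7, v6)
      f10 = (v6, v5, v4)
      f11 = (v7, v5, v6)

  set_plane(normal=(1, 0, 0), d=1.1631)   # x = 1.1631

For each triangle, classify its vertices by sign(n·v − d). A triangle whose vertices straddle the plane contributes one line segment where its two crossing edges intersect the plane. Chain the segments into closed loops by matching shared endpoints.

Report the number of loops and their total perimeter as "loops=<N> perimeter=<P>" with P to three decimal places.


loops=1 perimeter=13.660

Straddling triangles (8 of 12):
  (v4,v1,v0) [+--] → (1.1631, -1.78, -0.977722)–(1.1631, -1.78, -1.635)  len=0.6573
  (v2,v4,v0) [-+-] → (1.1631, -1.06443, -1.635)–(1.1631, -1.78, -1.635)  len=0.7156
  (v1,v7,v3) [-+-] → (1.1631, 1.06443, 1.635)–(1.1631, 1.78, 1.635)  len=0.7156
  (v5,v1,v4) [+-+] → (1.1631, -1.78, 1.635)–(1.1631, -1.78, -0.977722)  len=2.6127
  (v5,v7,v1) [++-] → (1.1631, 1.06443, 1.635)–(1.1631, -1.78, 1.635)  len=2.8444
  (v3,v7,v2) [-+-] → (1.1631, 1.78, 1.635)–(1.1631, 1.78, 0.977722)  len=0.6573
  (v6,v4,v2) [++-] → (1.1631, -1.06443, -1.635)–(1.1631, 1.78, -1.635)  len=2.8444
  (v2,v7,v6) [-++] → (1.1631, 1.78, 0.977722)–(1.1631, 1.78, -1.635)  len=2.6127

Chained into 1 loop(s):
  loop 1: 8 segments, perimeter = 13.6600
Total perimeter = 13.660


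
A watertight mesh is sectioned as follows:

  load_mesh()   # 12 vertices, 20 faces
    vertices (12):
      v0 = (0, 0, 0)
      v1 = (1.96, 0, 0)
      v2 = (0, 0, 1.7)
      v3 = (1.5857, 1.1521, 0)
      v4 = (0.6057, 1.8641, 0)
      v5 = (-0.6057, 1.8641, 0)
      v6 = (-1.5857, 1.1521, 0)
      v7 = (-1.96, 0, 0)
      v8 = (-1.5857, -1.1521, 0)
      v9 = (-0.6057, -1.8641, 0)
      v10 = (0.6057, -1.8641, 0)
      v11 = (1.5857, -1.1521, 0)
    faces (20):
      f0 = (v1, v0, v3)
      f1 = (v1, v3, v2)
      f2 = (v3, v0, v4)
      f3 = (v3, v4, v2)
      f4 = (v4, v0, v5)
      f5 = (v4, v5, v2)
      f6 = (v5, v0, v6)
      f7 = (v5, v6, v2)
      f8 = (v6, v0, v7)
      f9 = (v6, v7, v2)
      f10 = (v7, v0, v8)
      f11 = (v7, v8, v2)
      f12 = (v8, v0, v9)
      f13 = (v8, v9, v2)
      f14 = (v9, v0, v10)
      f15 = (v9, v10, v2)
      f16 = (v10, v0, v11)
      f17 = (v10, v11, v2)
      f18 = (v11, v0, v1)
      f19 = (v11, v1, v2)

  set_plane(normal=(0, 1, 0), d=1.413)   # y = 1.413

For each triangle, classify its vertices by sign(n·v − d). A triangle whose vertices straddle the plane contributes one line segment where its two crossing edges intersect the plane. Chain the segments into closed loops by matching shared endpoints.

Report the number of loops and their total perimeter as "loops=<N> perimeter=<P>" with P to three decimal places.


loops=1 perimeter=5.113

Straddling triangles (6 of 20):
  (v3,v0,v4) [--+] → (0.459125, 1.413, 0)–(1.2266, 1.413, 0)  len=0.7675
  (v3,v4,v2) [-+-] → (1.2266, 1.413, 0)–(0.459125, 1.413, 0.411389)  len=0.8708
  (v4,v0,v5) [+-+] → (0.459125, 1.413, 0)–(-0.459125, 1.413, 0)  len=0.9182
  (v4,v5,v2) [++-] → (-0.459125, 1.413, 0.411389)–(0.459125, 1.413, 0.411389)  len=0.9182
  (v5,v0,v6) [+--] → (-0.459125, 1.413, 0)–(-1.2266, 1.413, 0)  len=0.7675
  (v5,v6,v2) [+--] → (-1.2266, 1.413, 0)–(-0.459125, 1.413, 0.411389)  len=0.8708

Chained into 1 loop(s):
  loop 1: 6 segments, perimeter = 5.1130
Total perimeter = 5.113


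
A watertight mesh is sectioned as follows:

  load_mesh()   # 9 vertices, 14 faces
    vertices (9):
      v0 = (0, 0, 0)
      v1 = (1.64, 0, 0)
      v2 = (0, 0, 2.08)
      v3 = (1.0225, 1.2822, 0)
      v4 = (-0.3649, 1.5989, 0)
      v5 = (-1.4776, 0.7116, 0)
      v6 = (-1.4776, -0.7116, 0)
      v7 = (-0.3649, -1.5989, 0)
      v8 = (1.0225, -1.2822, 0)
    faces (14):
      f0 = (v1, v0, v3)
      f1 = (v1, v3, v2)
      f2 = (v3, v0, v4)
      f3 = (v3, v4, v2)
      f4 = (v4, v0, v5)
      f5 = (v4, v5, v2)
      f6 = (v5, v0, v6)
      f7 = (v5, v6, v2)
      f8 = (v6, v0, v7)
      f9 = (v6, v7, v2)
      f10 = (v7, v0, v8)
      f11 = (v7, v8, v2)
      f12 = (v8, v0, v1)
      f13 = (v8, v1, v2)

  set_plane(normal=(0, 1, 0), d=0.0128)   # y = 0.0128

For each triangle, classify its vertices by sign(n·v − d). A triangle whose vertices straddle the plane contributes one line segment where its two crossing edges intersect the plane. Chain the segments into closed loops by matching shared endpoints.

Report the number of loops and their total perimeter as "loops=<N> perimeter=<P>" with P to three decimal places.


Straddling triangles (8 of 14):
  (v1,v0,v3) [--+] → (0.0102075, 0.0128, 0)–(1.63384, 0.0128, 0)  len=1.6236
  (v1,v3,v2) [-+-] → (1.63384, 0.0128, 0)–(0.0102075, 0.0128, 2.05924)  len=2.6223
  (v3,v0,v4) [+-+] → (0.0102075, 0.0128, 0)–(-0.00292121, 0.0128, 0)  len=0.0131
  (v3,v4,v2) [++-] → (-0.00292121, 0.0128, 2.06335)–(0.0102075, 0.0128, 2.05924)  len=0.0138
  (v4,v0,v5) [+-+] → (-0.00292121, 0.0128, 0)–(-0.0265785, 0.0128, 0)  len=0.0237
  (v4,v5,v2) [++-] → (-0.0265785, 0.0128, 2.04259)–(-0.00292121, 0.0128, 2.06335)  len=0.0315
  (v5,v0,v6) [+--] → (-0.0265785, 0.0128, 0)–(-1.4776, 0.0128, 0)  len=1.4510
  (v5,v6,v2) [+--] → (-1.4776, 0.0128, 0)–(-0.0265785, 0.0128, 2.04259)  len=2.5055

Chained into 1 loop(s):
  loop 1: 8 segments, perimeter = 8.2845
Total perimeter = 8.285

loops=1 perimeter=8.285


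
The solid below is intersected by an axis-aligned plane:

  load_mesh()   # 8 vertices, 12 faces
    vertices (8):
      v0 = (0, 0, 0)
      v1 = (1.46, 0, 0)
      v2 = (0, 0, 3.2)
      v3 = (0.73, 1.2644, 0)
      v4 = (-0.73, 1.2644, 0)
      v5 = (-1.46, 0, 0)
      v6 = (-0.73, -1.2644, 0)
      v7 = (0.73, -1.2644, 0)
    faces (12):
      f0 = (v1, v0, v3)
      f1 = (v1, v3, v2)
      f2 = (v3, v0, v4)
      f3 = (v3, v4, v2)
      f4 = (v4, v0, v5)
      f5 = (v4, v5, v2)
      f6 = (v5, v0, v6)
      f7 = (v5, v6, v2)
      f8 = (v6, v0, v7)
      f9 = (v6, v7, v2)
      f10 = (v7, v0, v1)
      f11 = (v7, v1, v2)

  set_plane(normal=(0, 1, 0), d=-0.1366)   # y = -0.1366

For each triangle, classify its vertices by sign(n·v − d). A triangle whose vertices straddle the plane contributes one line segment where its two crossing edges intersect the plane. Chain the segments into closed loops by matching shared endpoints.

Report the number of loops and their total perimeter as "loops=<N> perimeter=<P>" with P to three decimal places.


Straddling triangles (6 of 12):
  (v5,v0,v6) [++-] → (-0.0788659, -0.1366, 0)–(-1.38113, -0.1366, 0)  len=1.3023
  (v5,v6,v2) [+-+] → (-1.38113, -0.1366, 0)–(-0.0788659, -0.1366, 2.85429)  len=3.1373
  (v6,v0,v7) [-+-] → (-0.0788659, -0.1366, 0)–(0.0788659, -0.1366, 0)  len=0.1577
  (v6,v7,v2) [--+] → (0.0788659, -0.1366, 2.85429)–(-0.0788659, -0.1366, 2.85429)  len=0.1577
  (v7,v0,v1) [-++] → (0.0788659, -0.1366, 0)–(1.38113, -0.1366, 0)  len=1.3023
  (v7,v1,v2) [-++] → (1.38113, -0.1366, 0)–(0.0788659, -0.1366, 2.85429)  len=3.1373

Chained into 1 loop(s):
  loop 1: 6 segments, perimeter = 9.1947
Total perimeter = 9.195

loops=1 perimeter=9.195


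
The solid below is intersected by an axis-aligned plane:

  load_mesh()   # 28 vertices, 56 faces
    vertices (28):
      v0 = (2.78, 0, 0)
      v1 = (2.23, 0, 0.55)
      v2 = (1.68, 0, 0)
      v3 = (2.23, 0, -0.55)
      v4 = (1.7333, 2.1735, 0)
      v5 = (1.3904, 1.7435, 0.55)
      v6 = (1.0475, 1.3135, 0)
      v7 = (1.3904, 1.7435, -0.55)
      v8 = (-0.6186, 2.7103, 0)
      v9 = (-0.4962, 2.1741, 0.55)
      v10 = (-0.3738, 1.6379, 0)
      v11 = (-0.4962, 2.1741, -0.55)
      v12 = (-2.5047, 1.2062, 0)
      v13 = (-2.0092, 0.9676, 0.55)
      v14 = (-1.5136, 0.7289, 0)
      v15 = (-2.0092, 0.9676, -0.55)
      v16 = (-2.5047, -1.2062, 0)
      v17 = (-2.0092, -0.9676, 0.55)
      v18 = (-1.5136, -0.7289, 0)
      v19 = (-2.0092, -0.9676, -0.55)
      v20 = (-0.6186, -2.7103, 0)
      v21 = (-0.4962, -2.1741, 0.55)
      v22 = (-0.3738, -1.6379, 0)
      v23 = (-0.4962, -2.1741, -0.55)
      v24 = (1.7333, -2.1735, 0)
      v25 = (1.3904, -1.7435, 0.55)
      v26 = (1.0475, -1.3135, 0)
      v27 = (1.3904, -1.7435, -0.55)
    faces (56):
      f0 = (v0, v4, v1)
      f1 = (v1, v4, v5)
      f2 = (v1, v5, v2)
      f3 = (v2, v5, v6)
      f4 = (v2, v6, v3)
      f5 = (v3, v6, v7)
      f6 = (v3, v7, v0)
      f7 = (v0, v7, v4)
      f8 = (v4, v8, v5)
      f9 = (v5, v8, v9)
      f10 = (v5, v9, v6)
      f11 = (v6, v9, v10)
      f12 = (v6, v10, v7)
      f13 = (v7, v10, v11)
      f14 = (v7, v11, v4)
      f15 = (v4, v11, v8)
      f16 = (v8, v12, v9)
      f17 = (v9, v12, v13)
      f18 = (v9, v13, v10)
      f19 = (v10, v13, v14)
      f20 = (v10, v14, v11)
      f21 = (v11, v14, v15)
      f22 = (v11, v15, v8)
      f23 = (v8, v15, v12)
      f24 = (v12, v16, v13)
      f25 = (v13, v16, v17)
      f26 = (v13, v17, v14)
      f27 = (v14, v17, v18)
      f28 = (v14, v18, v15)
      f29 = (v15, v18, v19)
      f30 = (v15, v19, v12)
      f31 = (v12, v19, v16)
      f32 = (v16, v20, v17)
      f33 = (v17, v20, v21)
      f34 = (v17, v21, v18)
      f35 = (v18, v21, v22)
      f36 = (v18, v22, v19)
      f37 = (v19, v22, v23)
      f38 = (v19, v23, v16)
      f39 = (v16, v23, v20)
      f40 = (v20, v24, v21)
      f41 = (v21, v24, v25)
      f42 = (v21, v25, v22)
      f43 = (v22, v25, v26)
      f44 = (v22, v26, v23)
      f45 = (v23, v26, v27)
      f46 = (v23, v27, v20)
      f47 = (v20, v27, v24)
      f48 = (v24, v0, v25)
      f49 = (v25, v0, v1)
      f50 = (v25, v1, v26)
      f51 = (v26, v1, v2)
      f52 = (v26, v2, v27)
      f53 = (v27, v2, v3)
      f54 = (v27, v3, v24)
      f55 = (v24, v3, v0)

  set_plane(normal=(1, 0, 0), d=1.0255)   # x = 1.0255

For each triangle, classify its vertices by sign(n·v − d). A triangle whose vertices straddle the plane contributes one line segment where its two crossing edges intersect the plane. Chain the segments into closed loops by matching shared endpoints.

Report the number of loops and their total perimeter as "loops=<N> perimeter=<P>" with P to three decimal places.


loops=2 perimeter=5.991

Straddling triangles (16 of 56):
  (v4,v8,v5) [+-+] → (1.0255, 2.33505, 0)–(1.0255, 1.9191, 0.450102)  len=0.6129
  (v5,v8,v9) [+--] → (1.0255, 1.9191, 0.450102)–(1.0255, 1.82679, 0.55)  len=0.1360
  (v5,v9,v6) [+-+] → (1.0255, 1.82679, 0.55)–(1.0255, 1.32576, 0.00783831)  len=0.7382
  (v6,v9,v10) [+--] → (1.0255, 1.32576, 0.00783831)–(1.0255, 1.31852, 0)  len=0.0107
  (v6,v10,v7) [+-+] → (1.0255, 1.31852, 0)–(1.0255, 1.72166, -0.43624)  len=0.5940
  (v7,v10,v11) [+--] → (1.0255, 1.72166, -0.43624)–(1.0255, 1.82679, -0.55)  len=0.1549
  (v7,v11,v4) [+-+] → (1.0255, 1.82679, -0.55)–(1.0255, 2.17369, -0.174609)  len=0.5111
  (v4,v11,v8) [+--] → (1.0255, 2.17369, -0.174609)–(1.0255, 2.33505, 0)  len=0.2377
  (v20,v24,v21) [-+-] → (1.0255, -2.33505, 0)–(1.0255, -2.17369, 0.174609)  len=0.2377
  (v21,v24,v25) [-++] → (1.0255, -2.17369, 0.174609)–(1.0255, -1.82679, 0.55)  len=0.5111
  (v21,v25,v22) [-+-] → (1.0255, -1.82679, 0.55)–(1.0255, -1.72166, 0.43624)  len=0.1549
  (v22,v25,v26) [-++] → (1.0255, -1.72166, 0.43624)–(1.0255, -1.31852, 0)  len=0.5940
  (v22,v26,v23) [-+-] → (1.0255, -1.31852, 0)–(1.0255, -1.32576, -0.00783831)  len=0.0107
  (v23,v26,v27) [-++] → (1.0255, -1.32576, -0.00783831)–(1.0255, -1.82679, -0.55)  len=0.7382
  (v23,v27,v20) [-+-] → (1.0255, -1.82679, -0.55)–(1.0255, -1.9191, -0.450102)  len=0.1360
  (v20,v27,v24) [-++] → (1.0255, -1.9191, -0.450102)–(1.0255, -2.33505, 0)  len=0.6129

Chained into 2 loop(s):
  loop 1: 8 segments, perimeter = 2.9955
  loop 2: 8 segments, perimeter = 2.9955
Total perimeter = 5.991


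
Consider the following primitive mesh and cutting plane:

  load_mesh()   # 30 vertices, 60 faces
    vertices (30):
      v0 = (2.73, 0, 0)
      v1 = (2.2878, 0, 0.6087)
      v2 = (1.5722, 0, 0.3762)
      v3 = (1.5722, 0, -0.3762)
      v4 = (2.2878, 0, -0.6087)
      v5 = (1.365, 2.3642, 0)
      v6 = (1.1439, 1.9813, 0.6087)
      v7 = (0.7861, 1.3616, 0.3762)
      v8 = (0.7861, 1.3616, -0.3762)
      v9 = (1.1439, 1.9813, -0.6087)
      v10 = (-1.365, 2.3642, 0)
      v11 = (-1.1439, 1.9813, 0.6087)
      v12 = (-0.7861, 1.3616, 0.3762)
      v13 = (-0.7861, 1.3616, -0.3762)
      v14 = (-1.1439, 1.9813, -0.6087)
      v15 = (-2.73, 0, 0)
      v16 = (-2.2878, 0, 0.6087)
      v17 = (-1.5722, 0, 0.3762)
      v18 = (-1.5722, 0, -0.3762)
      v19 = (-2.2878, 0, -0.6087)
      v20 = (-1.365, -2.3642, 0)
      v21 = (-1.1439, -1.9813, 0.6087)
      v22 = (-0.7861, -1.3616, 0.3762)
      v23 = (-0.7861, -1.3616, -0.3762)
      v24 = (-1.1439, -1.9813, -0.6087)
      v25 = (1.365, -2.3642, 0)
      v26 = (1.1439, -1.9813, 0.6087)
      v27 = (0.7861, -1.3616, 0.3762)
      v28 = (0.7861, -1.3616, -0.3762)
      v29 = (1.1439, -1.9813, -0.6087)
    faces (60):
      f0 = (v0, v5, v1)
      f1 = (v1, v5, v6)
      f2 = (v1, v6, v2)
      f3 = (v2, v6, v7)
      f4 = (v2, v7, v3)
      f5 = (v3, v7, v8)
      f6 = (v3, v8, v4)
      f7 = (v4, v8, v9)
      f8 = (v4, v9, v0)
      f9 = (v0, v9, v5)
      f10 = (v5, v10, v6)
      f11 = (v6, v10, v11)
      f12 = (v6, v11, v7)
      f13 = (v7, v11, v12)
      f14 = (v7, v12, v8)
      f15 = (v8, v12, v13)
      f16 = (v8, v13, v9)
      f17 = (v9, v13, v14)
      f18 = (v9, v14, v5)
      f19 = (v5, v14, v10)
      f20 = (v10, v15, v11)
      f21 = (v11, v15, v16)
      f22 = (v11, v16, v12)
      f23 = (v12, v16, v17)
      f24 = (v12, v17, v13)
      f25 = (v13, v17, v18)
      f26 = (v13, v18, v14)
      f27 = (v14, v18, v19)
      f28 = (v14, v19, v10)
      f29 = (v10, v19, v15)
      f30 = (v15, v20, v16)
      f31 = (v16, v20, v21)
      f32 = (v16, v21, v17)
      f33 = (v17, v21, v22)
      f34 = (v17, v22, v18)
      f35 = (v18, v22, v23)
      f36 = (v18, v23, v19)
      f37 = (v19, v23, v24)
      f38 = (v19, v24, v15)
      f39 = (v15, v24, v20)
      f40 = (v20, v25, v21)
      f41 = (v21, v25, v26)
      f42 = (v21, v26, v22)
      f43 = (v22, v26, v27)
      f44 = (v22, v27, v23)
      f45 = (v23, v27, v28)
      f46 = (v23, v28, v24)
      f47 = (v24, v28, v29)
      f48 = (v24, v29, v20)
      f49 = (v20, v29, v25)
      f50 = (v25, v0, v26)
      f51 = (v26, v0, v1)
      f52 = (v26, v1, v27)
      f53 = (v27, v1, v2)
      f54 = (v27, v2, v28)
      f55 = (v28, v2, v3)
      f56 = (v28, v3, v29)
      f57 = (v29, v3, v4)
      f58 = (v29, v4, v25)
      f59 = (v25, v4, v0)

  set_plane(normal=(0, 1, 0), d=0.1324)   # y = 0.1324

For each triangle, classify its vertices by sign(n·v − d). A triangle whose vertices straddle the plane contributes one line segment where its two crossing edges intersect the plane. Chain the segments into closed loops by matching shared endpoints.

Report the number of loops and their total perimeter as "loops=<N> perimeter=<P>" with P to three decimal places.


loops=2 perimeter=7.524

Straddling triangles (20 of 60):
  (v0,v5,v1) [-+-] → (2.65356, 0.1324, 0)–(2.23612, 0.1324, 0.574612)  len=0.7102
  (v1,v5,v6) [-++] → (2.23612, 0.1324, 0.574612)–(2.21136, 0.1324, 0.6087)  len=0.0421
  (v1,v6,v2) [-+-] → (2.21136, 0.1324, 0.6087)–(1.54358, 0.1324, 0.391737)  len=0.7021
  (v2,v6,v7) [-++] → (1.54358, 0.1324, 0.391737)–(1.49576, 0.1324, 0.3762)  len=0.0503
  (v2,v7,v3) [-+-] → (1.49576, 0.1324, 0.3762)–(1.49576, 0.1324, -0.303038)  len=0.6792
  (v3,v7,v8) [-++] → (1.49576, 0.1324, -0.303038)–(1.49576, 0.1324, -0.3762)  len=0.0732
  (v3,v8,v4) [-+-] → (1.49576, 0.1324, -0.3762)–(2.14178, 0.1324, -0.586092)  len=0.6793
  (v4,v8,v9) [-++] → (2.14178, 0.1324, -0.586092)–(2.21136, 0.1324, -0.6087)  len=0.0732
  (v4,v9,v0) [-+-] → (2.21136, 0.1324, -0.6087)–(2.62401, 0.1324, -0.0406763)  len=0.7021
  (v0,v9,v5) [-++] → (2.62401, 0.1324, -0.0406763)–(2.65356, 0.1324, 0)  len=0.0503
  (v10,v15,v11) [+-+] → (-2.65356, 0.1324, 0)–(-2.62401, 0.1324, 0.0406763)  len=0.0503
  (v11,v15,v16) [+--] → (-2.62401, 0.1324, 0.0406763)–(-2.21136, 0.1324, 0.6087)  len=0.7021
  (v11,v16,v12) [+-+] → (-2.21136, 0.1324, 0.6087)–(-2.14178, 0.1324, 0.586092)  len=0.0732
  (v12,v16,v17) [+--] → (-2.14178, 0.1324, 0.586092)–(-1.49576, 0.1324, 0.3762)  len=0.6793
  (v12,v17,v13) [+-+] → (-1.49576, 0.1324, 0.3762)–(-1.49576, 0.1324, 0.303038)  len=0.0732
  (v13,v17,v18) [+--] → (-1.49576, 0.1324, 0.303038)–(-1.49576, 0.1324, -0.3762)  len=0.6792
  (v13,v18,v14) [+-+] → (-1.49576, 0.1324, -0.3762)–(-1.54358, 0.1324, -0.391737)  len=0.0503
  (v14,v18,v19) [+--] → (-1.54358, 0.1324, -0.391737)–(-2.21136, 0.1324, -0.6087)  len=0.7021
  (v14,v19,v10) [+-+] → (-2.21136, 0.1324, -0.6087)–(-2.23612, 0.1324, -0.574612)  len=0.0421
  (v10,v19,v15) [+--] → (-2.23612, 0.1324, -0.574612)–(-2.65356, 0.1324, 0)  len=0.7102

Chained into 2 loop(s):
  loop 1: 10 segments, perimeter = 3.7620
  loop 2: 10 segments, perimeter = 3.7620
Total perimeter = 7.524


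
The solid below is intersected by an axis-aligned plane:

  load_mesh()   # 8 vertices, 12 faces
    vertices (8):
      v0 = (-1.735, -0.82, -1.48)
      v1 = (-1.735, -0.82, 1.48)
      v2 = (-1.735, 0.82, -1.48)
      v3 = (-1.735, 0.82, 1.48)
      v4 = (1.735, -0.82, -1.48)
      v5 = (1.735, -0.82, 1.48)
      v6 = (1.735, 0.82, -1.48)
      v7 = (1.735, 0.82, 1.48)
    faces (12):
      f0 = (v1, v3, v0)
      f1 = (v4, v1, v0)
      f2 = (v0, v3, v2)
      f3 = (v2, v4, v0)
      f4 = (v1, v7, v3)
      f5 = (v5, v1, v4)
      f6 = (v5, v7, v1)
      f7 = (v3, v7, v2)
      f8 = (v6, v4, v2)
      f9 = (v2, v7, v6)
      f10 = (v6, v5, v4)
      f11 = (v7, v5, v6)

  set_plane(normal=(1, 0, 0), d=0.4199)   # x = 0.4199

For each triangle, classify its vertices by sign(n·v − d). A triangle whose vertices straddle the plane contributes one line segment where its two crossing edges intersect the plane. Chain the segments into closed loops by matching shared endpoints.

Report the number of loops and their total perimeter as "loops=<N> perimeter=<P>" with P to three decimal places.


loops=1 perimeter=9.200

Straddling triangles (8 of 12):
  (v4,v1,v0) [+--] → (0.4199, -0.82, -0.358186)–(0.4199, -0.82, -1.48)  len=1.1218
  (v2,v4,v0) [-+-] → (0.4199, -0.198454, -1.48)–(0.4199, -0.82, -1.48)  len=0.6215
  (v1,v7,v3) [-+-] → (0.4199, 0.198454, 1.48)–(0.4199, 0.82, 1.48)  len=0.6215
  (v5,v1,v4) [+-+] → (0.4199, -0.82, 1.48)–(0.4199, -0.82, -0.358186)  len=1.8382
  (v5,v7,v1) [++-] → (0.4199, 0.198454, 1.48)–(0.4199, -0.82, 1.48)  len=1.0185
  (v3,v7,v2) [-+-] → (0.4199, 0.82, 1.48)–(0.4199, 0.82, 0.358186)  len=1.1218
  (v6,v4,v2) [++-] → (0.4199, -0.198454, -1.48)–(0.4199, 0.82, -1.48)  len=1.0185
  (v2,v7,v6) [-++] → (0.4199, 0.82, 0.358186)–(0.4199, 0.82, -1.48)  len=1.8382

Chained into 1 loop(s):
  loop 1: 8 segments, perimeter = 9.2000
Total perimeter = 9.200
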